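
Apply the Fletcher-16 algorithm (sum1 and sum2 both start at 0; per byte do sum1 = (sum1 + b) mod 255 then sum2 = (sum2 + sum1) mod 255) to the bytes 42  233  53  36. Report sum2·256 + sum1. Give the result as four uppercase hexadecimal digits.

Running sums (mod 255):
  after byte 0 (42): sum1=42, sum2=42
  after byte 1 (233): sum1=20, sum2=62
  after byte 2 (53): sum1=73, sum2=135
  after byte 3 (36): sum1=109, sum2=244
Checksum = sum2·256 + sum1 = 244·256 + 109 = 62573 = 0xF46D.

F46D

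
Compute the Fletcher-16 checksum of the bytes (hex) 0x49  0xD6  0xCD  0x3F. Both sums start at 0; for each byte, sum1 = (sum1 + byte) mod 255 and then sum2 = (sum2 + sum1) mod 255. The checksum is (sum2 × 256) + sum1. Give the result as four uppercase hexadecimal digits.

Running sums (mod 255):
  after byte 0 (0x49): sum1=73, sum2=73
  after byte 1 (0xD6): sum1=32, sum2=105
  after byte 2 (0xCD): sum1=237, sum2=87
  after byte 3 (0x3F): sum1=45, sum2=132
Checksum = sum2·256 + sum1 = 132·256 + 45 = 33837 = 0x842D.

842D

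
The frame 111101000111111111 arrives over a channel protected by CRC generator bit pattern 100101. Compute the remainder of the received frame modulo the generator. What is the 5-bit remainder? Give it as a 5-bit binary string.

01101

Modulo-2 division of 111101000111111111 by 100101:
  pos 0: 111101 XOR 100101 = 011000
  pos 1: 110000 XOR 100101 = 010101
  pos 2: 101010 XOR 100101 = 001111
  pos 4: 111101 XOR 100101 = 011000
  pos 5: 110001 XOR 100101 = 010100
  pos 6: 101001 XOR 100101 = 001100
  pos 8: 110011 XOR 100101 = 010110
  pos 9: 101101 XOR 100101 = 001000
  pos 11: 100011 XOR 100101 = 000110
Remainder = 01101 (nonzero — an error is detected).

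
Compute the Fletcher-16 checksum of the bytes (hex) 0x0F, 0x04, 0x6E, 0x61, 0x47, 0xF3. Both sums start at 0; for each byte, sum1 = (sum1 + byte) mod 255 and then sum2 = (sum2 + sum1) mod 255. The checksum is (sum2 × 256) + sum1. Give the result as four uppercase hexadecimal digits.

CE1E

Running sums (mod 255):
  after byte 0 (0x0F): sum1=15, sum2=15
  after byte 1 (0x04): sum1=19, sum2=34
  after byte 2 (0x6E): sum1=129, sum2=163
  after byte 3 (0x61): sum1=226, sum2=134
  after byte 4 (0x47): sum1=42, sum2=176
  after byte 5 (0xF3): sum1=30, sum2=206
Checksum = sum2·256 + sum1 = 206·256 + 30 = 52766 = 0xCE1E.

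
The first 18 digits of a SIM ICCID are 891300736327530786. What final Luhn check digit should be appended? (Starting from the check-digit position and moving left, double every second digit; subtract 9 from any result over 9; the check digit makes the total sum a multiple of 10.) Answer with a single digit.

Partial digits right→left: 6 8 7 0 3 5 7 2 3 6 3 7 0 0 3 1 9 8
Double every second digit counting from the check-digit position (so the 1st, 3rd, 5th, ... of the partial from the right).
  doubled (with −9 where >9): 3 5 6 5 6 6 0 6 9 → sum 46
  kept as-is: 8 0 5 2 6 7 0 1 8 → sum 37
Total = 46 + 37 = 83.
Check digit = (10 − (83 mod 10)) mod 10 = 7.

7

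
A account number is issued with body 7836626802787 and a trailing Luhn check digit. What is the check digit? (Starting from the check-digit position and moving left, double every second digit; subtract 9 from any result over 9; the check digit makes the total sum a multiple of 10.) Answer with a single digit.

Partial digits right→left: 7 8 7 2 0 8 6 2 6 6 3 8 7
Double every second digit counting from the check-digit position (so the 1st, 3rd, 5th, ... of the partial from the right).
  doubled (with −9 where >9): 5 5 0 3 3 6 5 → sum 27
  kept as-is: 8 2 8 2 6 8 → sum 34
Total = 27 + 34 = 61.
Check digit = (10 − (61 mod 10)) mod 10 = 9.

9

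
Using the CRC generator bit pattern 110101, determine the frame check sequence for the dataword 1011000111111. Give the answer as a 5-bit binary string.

10110

Append 5 zeros: 101100011111100000. Divide by 110101 (XOR where the leading bit is 1):
  pos 0: 101100 XOR 110101 = 011001
  pos 1: 110010 XOR 110101 = 000111
  pos 4: 111111 XOR 110101 = 001010
  pos 6: 101011 XOR 110101 = 011110
  pos 7: 111101 XOR 110101 = 001000
  pos 9: 100000 XOR 110101 = 010101
  pos 10: 101010 XOR 110101 = 011111
  pos 11: 111110 XOR 110101 = 001011
Remainder (last 5 bits) = 10110. This is the CRC / FCS.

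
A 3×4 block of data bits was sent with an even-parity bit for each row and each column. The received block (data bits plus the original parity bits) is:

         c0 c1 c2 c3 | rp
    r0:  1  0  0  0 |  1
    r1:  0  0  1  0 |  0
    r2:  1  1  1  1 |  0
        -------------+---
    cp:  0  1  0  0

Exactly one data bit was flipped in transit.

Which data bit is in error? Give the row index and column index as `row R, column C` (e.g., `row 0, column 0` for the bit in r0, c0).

row 1, column 3

Recompute each row's even parity and compare to rp:
  r0: data parity 1, sent rp 1 → ok
  r1: data parity 1, sent rp 0 → mismatch
  r2: data parity 0, sent rp 0 → ok
Recompute each column's even parity and compare to cp:
  c0: data parity 0, sent cp 0 → ok
  c1: data parity 1, sent cp 1 → ok
  c2: data parity 0, sent cp 0 → ok
  c3: data parity 1, sent cp 0 → mismatch
Exactly one row (r1) and one column (c3) fail → the flipped bit is at their intersection.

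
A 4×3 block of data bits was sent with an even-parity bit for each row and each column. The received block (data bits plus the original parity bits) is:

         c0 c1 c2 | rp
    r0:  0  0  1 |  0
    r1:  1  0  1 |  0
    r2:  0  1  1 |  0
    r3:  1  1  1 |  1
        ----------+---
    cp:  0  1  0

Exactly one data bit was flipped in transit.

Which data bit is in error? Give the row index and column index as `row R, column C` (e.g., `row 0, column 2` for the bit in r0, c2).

row 0, column 1

Recompute each row's even parity and compare to rp:
  r0: data parity 1, sent rp 0 → mismatch
  r1: data parity 0, sent rp 0 → ok
  r2: data parity 0, sent rp 0 → ok
  r3: data parity 1, sent rp 1 → ok
Recompute each column's even parity and compare to cp:
  c0: data parity 0, sent cp 0 → ok
  c1: data parity 0, sent cp 1 → mismatch
  c2: data parity 0, sent cp 0 → ok
Exactly one row (r0) and one column (c1) fail → the flipped bit is at their intersection.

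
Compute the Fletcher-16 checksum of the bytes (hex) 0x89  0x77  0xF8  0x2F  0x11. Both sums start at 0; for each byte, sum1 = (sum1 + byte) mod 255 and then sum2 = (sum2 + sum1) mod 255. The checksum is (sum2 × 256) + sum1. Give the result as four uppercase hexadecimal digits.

E73A

Running sums (mod 255):
  after byte 0 (0x89): sum1=137, sum2=137
  after byte 1 (0x77): sum1=1, sum2=138
  after byte 2 (0xF8): sum1=249, sum2=132
  after byte 3 (0x2F): sum1=41, sum2=173
  after byte 4 (0x11): sum1=58, sum2=231
Checksum = sum2·256 + sum1 = 231·256 + 58 = 59194 = 0xE73A.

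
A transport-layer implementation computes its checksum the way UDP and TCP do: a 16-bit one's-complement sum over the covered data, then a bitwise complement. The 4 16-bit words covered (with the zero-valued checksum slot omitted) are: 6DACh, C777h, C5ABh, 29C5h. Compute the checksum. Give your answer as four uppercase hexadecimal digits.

DB6A

One's-complement addition (fold any carry out of bit 15 back into bit 0):
  0x6DAC + 0xC777 = 0x13523 → wrap carry → 0x3524
  0x3524 + 0xC5AB = 0x0FACF
  0xFACF + 0x29C5 = 0x12494 → wrap carry → 0x2495
One's-complement sum = 0x2495.
Checksum = ~0x2495 & 0xFFFF = 0xDB6A.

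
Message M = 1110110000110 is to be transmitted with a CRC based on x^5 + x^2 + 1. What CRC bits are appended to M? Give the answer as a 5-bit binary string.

11011

Append 5 zeros: 111011000011000000. Divide by 100101 (XOR where the leading bit is 1):
  pos 0: 111011 XOR 100101 = 011110
  pos 1: 111100 XOR 100101 = 011001
  pos 2: 110010 XOR 100101 = 010111
  pos 3: 101110 XOR 100101 = 001011
  pos 5: 101101 XOR 100101 = 001000
  pos 7: 100010 XOR 100101 = 000111
  pos 10: 111000 XOR 100101 = 011101
  pos 11: 111010 XOR 100101 = 011111
  pos 12: 111110 XOR 100101 = 011011
Remainder (last 5 bits) = 11011. This is the CRC / FCS.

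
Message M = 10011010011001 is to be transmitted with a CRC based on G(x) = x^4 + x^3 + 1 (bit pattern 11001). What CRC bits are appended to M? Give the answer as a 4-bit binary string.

0011

Append 4 zeros: 100110100110010000. Divide by 11001 (XOR where the leading bit is 1):
  pos 0: 10011 XOR 11001 = 01010
  pos 1: 10100 XOR 11001 = 01101
  pos 2: 11011 XOR 11001 = 00010
  pos 5: 10001 XOR 11001 = 01000
  pos 6: 10001 XOR 11001 = 01000
  pos 7: 10000 XOR 11001 = 01001
  pos 8: 10010 XOR 11001 = 01011
  pos 9: 10111 XOR 11001 = 01110
  pos 10: 11100 XOR 11001 = 00101
  pos 12: 10100 XOR 11001 = 01101
  pos 13: 11010 XOR 11001 = 00011
Remainder (last 4 bits) = 0011. This is the CRC / FCS.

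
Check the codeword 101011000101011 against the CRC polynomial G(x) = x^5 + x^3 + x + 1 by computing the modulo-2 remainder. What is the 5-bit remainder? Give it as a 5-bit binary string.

00000

Modulo-2 division of 101011000101011 by 101011:
  pos 0: 101011 XOR 101011 = 000000
  pos 9: 101011 XOR 101011 = 000000
Remainder = 00000 (zero — the frame passes the CRC check).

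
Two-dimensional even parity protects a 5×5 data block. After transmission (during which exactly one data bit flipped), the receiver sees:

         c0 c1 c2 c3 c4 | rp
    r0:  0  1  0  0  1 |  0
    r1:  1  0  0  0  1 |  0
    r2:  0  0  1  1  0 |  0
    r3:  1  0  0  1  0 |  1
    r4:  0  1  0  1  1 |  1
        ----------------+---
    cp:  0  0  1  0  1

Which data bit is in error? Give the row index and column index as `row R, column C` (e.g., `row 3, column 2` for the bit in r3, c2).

row 3, column 3

Recompute each row's even parity and compare to rp:
  r0: data parity 0, sent rp 0 → ok
  r1: data parity 0, sent rp 0 → ok
  r2: data parity 0, sent rp 0 → ok
  r3: data parity 0, sent rp 1 → mismatch
  r4: data parity 1, sent rp 1 → ok
Recompute each column's even parity and compare to cp:
  c0: data parity 0, sent cp 0 → ok
  c1: data parity 0, sent cp 0 → ok
  c2: data parity 1, sent cp 1 → ok
  c3: data parity 1, sent cp 0 → mismatch
  c4: data parity 1, sent cp 1 → ok
Exactly one row (r3) and one column (c3) fail → the flipped bit is at their intersection.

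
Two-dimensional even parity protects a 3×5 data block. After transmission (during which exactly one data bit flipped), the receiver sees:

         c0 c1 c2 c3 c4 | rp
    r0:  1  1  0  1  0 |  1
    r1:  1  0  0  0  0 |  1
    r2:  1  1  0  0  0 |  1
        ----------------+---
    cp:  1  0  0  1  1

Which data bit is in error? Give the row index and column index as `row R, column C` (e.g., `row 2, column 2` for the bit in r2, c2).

Recompute each row's even parity and compare to rp:
  r0: data parity 1, sent rp 1 → ok
  r1: data parity 1, sent rp 1 → ok
  r2: data parity 0, sent rp 1 → mismatch
Recompute each column's even parity and compare to cp:
  c0: data parity 1, sent cp 1 → ok
  c1: data parity 0, sent cp 0 → ok
  c2: data parity 0, sent cp 0 → ok
  c3: data parity 1, sent cp 1 → ok
  c4: data parity 0, sent cp 1 → mismatch
Exactly one row (r2) and one column (c4) fail → the flipped bit is at their intersection.

row 2, column 4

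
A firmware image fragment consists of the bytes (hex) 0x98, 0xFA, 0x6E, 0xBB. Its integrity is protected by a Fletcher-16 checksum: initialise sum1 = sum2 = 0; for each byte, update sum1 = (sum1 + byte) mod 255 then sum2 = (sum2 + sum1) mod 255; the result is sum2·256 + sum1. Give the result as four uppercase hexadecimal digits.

EBBD

Running sums (mod 255):
  after byte 0 (0x98): sum1=152, sum2=152
  after byte 1 (0xFA): sum1=147, sum2=44
  after byte 2 (0x6E): sum1=2, sum2=46
  after byte 3 (0xBB): sum1=189, sum2=235
Checksum = sum2·256 + sum1 = 235·256 + 189 = 60349 = 0xEBBD.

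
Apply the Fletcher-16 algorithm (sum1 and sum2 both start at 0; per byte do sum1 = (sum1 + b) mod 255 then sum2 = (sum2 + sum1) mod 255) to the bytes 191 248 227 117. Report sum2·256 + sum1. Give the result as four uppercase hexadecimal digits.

Running sums (mod 255):
  after byte 0 (191): sum1=191, sum2=191
  after byte 1 (248): sum1=184, sum2=120
  after byte 2 (227): sum1=156, sum2=21
  after byte 3 (117): sum1=18, sum2=39
Checksum = sum2·256 + sum1 = 39·256 + 18 = 10002 = 0x2712.

2712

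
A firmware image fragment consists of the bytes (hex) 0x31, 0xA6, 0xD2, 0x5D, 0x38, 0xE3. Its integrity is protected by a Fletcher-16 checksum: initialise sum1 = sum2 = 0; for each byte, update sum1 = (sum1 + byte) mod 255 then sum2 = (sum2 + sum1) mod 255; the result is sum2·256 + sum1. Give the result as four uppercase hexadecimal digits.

Running sums (mod 255):
  after byte 0 (0x31): sum1=49, sum2=49
  after byte 1 (0xA6): sum1=215, sum2=9
  after byte 2 (0xD2): sum1=170, sum2=179
  after byte 3 (0x5D): sum1=8, sum2=187
  after byte 4 (0x38): sum1=64, sum2=251
  after byte 5 (0xE3): sum1=36, sum2=32
Checksum = sum2·256 + sum1 = 32·256 + 36 = 8228 = 0x2024.

2024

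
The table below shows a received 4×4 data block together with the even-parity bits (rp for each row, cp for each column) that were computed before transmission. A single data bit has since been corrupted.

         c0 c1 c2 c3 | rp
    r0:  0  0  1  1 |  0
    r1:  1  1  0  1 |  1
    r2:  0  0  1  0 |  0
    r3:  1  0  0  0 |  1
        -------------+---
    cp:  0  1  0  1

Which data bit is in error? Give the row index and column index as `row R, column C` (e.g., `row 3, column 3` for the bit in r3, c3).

Recompute each row's even parity and compare to rp:
  r0: data parity 0, sent rp 0 → ok
  r1: data parity 1, sent rp 1 → ok
  r2: data parity 1, sent rp 0 → mismatch
  r3: data parity 1, sent rp 1 → ok
Recompute each column's even parity and compare to cp:
  c0: data parity 0, sent cp 0 → ok
  c1: data parity 1, sent cp 1 → ok
  c2: data parity 0, sent cp 0 → ok
  c3: data parity 0, sent cp 1 → mismatch
Exactly one row (r2) and one column (c3) fail → the flipped bit is at their intersection.

row 2, column 3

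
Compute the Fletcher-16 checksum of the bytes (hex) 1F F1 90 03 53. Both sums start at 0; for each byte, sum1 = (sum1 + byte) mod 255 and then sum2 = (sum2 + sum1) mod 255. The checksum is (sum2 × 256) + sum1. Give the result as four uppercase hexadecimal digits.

Running sums (mod 255):
  after byte 0 (1F): sum1=31, sum2=31
  after byte 1 (F1): sum1=17, sum2=48
  after byte 2 (90): sum1=161, sum2=209
  after byte 3 (03): sum1=164, sum2=118
  after byte 4 (53): sum1=247, sum2=110
Checksum = sum2·256 + sum1 = 110·256 + 247 = 28407 = 0x6EF7.

6EF7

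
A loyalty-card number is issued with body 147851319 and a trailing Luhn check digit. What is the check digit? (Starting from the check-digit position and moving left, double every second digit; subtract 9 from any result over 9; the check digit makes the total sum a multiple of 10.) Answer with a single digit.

Partial digits right→left: 9 1 3 1 5 8 7 4 1
Double every second digit counting from the check-digit position (so the 1st, 3rd, 5th, ... of the partial from the right).
  doubled (with −9 where >9): 9 6 1 5 2 → sum 23
  kept as-is: 1 1 8 4 → sum 14
Total = 23 + 14 = 37.
Check digit = (10 − (37 mod 10)) mod 10 = 3.

3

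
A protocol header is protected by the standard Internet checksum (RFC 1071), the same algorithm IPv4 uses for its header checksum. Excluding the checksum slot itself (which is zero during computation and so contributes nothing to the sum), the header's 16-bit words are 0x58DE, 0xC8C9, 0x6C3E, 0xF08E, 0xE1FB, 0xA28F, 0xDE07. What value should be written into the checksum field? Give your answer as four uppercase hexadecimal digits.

One's-complement addition (fold any carry out of bit 15 back into bit 0):
  0x58DE + 0xC8C9 = 0x121A7 → wrap carry → 0x21A8
  0x21A8 + 0x6C3E = 0x08DE6
  0x8DE6 + 0xF08E = 0x17E74 → wrap carry → 0x7E75
  0x7E75 + 0xE1FB = 0x16070 → wrap carry → 0x6071
  0x6071 + 0xA28F = 0x10300 → wrap carry → 0x0301
  0x0301 + 0xDE07 = 0x0E108
One's-complement sum = 0xE108.
Checksum = ~0xE108 & 0xFFFF = 0x1EF7.

1EF7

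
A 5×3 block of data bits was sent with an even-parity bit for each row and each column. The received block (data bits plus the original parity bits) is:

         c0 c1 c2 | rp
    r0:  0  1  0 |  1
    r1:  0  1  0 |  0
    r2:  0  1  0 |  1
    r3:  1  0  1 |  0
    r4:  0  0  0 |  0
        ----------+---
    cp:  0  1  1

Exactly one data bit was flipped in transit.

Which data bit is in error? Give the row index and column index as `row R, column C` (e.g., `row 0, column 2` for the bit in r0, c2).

row 1, column 0

Recompute each row's even parity and compare to rp:
  r0: data parity 1, sent rp 1 → ok
  r1: data parity 1, sent rp 0 → mismatch
  r2: data parity 1, sent rp 1 → ok
  r3: data parity 0, sent rp 0 → ok
  r4: data parity 0, sent rp 0 → ok
Recompute each column's even parity and compare to cp:
  c0: data parity 1, sent cp 0 → mismatch
  c1: data parity 1, sent cp 1 → ok
  c2: data parity 1, sent cp 1 → ok
Exactly one row (r1) and one column (c0) fail → the flipped bit is at their intersection.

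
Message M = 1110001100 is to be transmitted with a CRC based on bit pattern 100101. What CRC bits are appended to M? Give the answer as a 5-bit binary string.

Append 5 zeros: 111000110000000. Divide by 100101 (XOR where the leading bit is 1):
  pos 0: 111000 XOR 100101 = 011101
  pos 1: 111011 XOR 100101 = 011110
  pos 2: 111101 XOR 100101 = 011000
  pos 3: 110000 XOR 100101 = 010101
  pos 4: 101010 XOR 100101 = 001111
  pos 6: 111100 XOR 100101 = 011001
  pos 7: 110010 XOR 100101 = 010111
  pos 8: 101110 XOR 100101 = 001011
Remainder (last 5 bits) = 10110. This is the CRC / FCS.

10110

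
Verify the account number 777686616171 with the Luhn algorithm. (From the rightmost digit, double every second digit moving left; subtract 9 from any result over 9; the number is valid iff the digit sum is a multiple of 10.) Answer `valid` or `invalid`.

From the right, keep odd positions and double even positions (subtract 9 from any doubled value over 9):
  doubled (positions 2,4,...): 5 3 3 7 5 5 → sum 28
  kept (positions 1,3,...): 1 1 1 6 6 7 → sum 22
Total = 50.
50 mod 10 = 0, so the number is valid.

valid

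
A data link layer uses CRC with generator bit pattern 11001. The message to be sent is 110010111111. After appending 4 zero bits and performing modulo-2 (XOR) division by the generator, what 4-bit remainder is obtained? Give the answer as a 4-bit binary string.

Append 4 zeros: 1100101111110000. Divide by 11001 (XOR where the leading bit is 1):
  pos 0: 11001 XOR 11001 = 00000
  pos 6: 11111 XOR 11001 = 00110
  pos 8: 11010 XOR 11001 = 00011
  pos 11: 11000 XOR 11001 = 00001
Remainder (last 4 bits) = 0001. This is the CRC / FCS.

0001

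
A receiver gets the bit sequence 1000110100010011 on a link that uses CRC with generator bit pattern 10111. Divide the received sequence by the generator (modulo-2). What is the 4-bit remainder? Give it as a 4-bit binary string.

1011

Modulo-2 division of 1000110100010011 by 10111:
  pos 0: 10001 XOR 10111 = 00110
  pos 2: 11010 XOR 10111 = 01101
  pos 3: 11011 XOR 10111 = 01100
  pos 4: 11000 XOR 10111 = 01111
  pos 5: 11110 XOR 10111 = 01001
  pos 6: 10010 XOR 10111 = 00101
  pos 8: 10110 XOR 10111 = 00001
Remainder = 1011 (nonzero — an error is detected).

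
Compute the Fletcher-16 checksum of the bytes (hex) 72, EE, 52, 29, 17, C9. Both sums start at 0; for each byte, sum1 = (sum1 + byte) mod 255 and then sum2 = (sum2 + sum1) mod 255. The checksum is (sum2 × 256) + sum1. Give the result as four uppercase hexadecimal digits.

Running sums (mod 255):
  after byte 0 (72): sum1=114, sum2=114
  after byte 1 (EE): sum1=97, sum2=211
  after byte 2 (52): sum1=179, sum2=135
  after byte 3 (29): sum1=220, sum2=100
  after byte 4 (17): sum1=243, sum2=88
  after byte 5 (C9): sum1=189, sum2=22
Checksum = sum2·256 + sum1 = 22·256 + 189 = 5821 = 0x16BD.

16BD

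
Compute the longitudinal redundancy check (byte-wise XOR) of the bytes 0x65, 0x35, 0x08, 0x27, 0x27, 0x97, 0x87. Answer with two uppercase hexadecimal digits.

48

XOR the bytes together:
  start with 0x65
  0x65 ⊕ 0x35 = 0x50
  0x50 ⊕ 0x08 = 0x58
  0x58 ⊕ 0x27 = 0x7F
  0x7F ⊕ 0x27 = 0x58
  0x58 ⊕ 0x97 = 0xCF
  0xCF ⊕ 0x87 = 0x48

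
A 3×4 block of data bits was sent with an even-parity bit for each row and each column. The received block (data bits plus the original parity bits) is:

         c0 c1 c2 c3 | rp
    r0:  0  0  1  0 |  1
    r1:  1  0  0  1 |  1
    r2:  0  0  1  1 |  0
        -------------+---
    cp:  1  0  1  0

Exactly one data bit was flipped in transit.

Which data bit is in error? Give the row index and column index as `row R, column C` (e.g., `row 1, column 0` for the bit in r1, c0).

Recompute each row's even parity and compare to rp:
  r0: data parity 1, sent rp 1 → ok
  r1: data parity 0, sent rp 1 → mismatch
  r2: data parity 0, sent rp 0 → ok
Recompute each column's even parity and compare to cp:
  c0: data parity 1, sent cp 1 → ok
  c1: data parity 0, sent cp 0 → ok
  c2: data parity 0, sent cp 1 → mismatch
  c3: data parity 0, sent cp 0 → ok
Exactly one row (r1) and one column (c2) fail → the flipped bit is at their intersection.

row 1, column 2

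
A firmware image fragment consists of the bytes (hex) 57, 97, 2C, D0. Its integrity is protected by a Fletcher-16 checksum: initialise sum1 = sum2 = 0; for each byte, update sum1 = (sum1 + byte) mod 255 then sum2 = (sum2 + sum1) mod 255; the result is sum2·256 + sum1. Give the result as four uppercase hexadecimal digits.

Running sums (mod 255):
  after byte 0 (57): sum1=87, sum2=87
  after byte 1 (97): sum1=238, sum2=70
  after byte 2 (2C): sum1=27, sum2=97
  after byte 3 (D0): sum1=235, sum2=77
Checksum = sum2·256 + sum1 = 77·256 + 235 = 19947 = 0x4DEB.

4DEB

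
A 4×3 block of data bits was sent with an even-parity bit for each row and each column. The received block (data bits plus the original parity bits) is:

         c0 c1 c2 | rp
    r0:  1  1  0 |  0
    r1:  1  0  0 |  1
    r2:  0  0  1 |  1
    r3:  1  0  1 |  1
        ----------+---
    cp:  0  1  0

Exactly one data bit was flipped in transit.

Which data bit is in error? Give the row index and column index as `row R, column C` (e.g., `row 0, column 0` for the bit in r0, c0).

row 3, column 0

Recompute each row's even parity and compare to rp:
  r0: data parity 0, sent rp 0 → ok
  r1: data parity 1, sent rp 1 → ok
  r2: data parity 1, sent rp 1 → ok
  r3: data parity 0, sent rp 1 → mismatch
Recompute each column's even parity and compare to cp:
  c0: data parity 1, sent cp 0 → mismatch
  c1: data parity 1, sent cp 1 → ok
  c2: data parity 0, sent cp 0 → ok
Exactly one row (r3) and one column (c0) fail → the flipped bit is at their intersection.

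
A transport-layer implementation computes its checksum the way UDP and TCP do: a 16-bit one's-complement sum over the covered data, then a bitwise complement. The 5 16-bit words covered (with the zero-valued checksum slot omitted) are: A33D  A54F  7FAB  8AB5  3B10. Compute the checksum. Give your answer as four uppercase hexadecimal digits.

One's-complement addition (fold any carry out of bit 15 back into bit 0):
  0xA33D + 0xA54F = 0x1488C → wrap carry → 0x488D
  0x488D + 0x7FAB = 0x0C838
  0xC838 + 0x8AB5 = 0x152ED → wrap carry → 0x52EE
  0x52EE + 0x3B10 = 0x08DFE
One's-complement sum = 0x8DFE.
Checksum = ~0x8DFE & 0xFFFF = 0x7201.

7201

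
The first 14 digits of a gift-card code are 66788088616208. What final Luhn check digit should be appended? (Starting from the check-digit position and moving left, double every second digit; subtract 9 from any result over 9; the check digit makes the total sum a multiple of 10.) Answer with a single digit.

Partial digits right→left: 8 0 2 6 1 6 8 8 0 8 8 7 6 6
Double every second digit counting from the check-digit position (so the 1st, 3rd, 5th, ... of the partial from the right).
  doubled (with −9 where >9): 7 4 2 7 0 7 3 → sum 30
  kept as-is: 0 6 6 8 8 7 6 → sum 41
Total = 30 + 41 = 71.
Check digit = (10 − (71 mod 10)) mod 10 = 9.

9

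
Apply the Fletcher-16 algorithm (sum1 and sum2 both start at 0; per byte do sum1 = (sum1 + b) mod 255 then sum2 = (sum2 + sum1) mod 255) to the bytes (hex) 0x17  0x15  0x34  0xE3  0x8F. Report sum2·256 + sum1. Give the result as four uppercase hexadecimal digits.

BBD3

Running sums (mod 255):
  after byte 0 (0x17): sum1=23, sum2=23
  after byte 1 (0x15): sum1=44, sum2=67
  after byte 2 (0x34): sum1=96, sum2=163
  after byte 3 (0xE3): sum1=68, sum2=231
  after byte 4 (0x8F): sum1=211, sum2=187
Checksum = sum2·256 + sum1 = 187·256 + 211 = 48083 = 0xBBD3.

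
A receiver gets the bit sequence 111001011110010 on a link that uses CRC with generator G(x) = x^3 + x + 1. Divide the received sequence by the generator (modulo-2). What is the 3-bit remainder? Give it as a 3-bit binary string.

000

Modulo-2 division of 111001011110010 by 1011:
  pos 0: 1110 XOR 1011 = 0101
  pos 1: 1010 XOR 1011 = 0001
  pos 4: 1101 XOR 1011 = 0110
  pos 5: 1101 XOR 1011 = 0110
  pos 6: 1101 XOR 1011 = 0110
  pos 7: 1101 XOR 1011 = 0110
  pos 8: 1100 XOR 1011 = 0111
  pos 9: 1110 XOR 1011 = 0101
  pos 10: 1011 XOR 1011 = 0000
Remainder = 000 (zero — the frame passes the CRC check).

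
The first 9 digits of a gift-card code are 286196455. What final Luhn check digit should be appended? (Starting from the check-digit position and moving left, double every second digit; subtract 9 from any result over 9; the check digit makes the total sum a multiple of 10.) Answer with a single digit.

5

Partial digits right→left: 5 5 4 6 9 1 6 8 2
Double every second digit counting from the check-digit position (so the 1st, 3rd, 5th, ... of the partial from the right).
  doubled (with −9 where >9): 1 8 9 3 4 → sum 25
  kept as-is: 5 6 1 8 → sum 20
Total = 25 + 20 = 45.
Check digit = (10 − (45 mod 10)) mod 10 = 5.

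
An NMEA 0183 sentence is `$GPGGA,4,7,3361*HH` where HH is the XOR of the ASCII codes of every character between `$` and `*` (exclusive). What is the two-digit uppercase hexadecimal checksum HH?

XOR the ASCII codes of the payload characters:
  'G' = 0x47 → acc = 0x47
  'P' = 0x50 → acc = 0x17
  'G' = 0x47 → acc = 0x50
  'G' = 0x47 → acc = 0x17
  'A' = 0x41 → acc = 0x56
  ',' = 0x2C → acc = 0x7A
  '4' = 0x34 → acc = 0x4E
  ',' = 0x2C → acc = 0x62
  '7' = 0x37 → acc = 0x55
  ',' = 0x2C → acc = 0x79
  '3' = 0x33 → acc = 0x4A
  '3' = 0x33 → acc = 0x79
  '6' = 0x36 → acc = 0x4F
  '1' = 0x31 → acc = 0x7E
Checksum = 0x7E.

7E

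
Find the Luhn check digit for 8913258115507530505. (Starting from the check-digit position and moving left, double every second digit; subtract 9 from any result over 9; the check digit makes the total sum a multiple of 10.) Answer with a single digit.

Partial digits right→left: 5 0 5 0 3 5 7 0 5 5 1 1 8 5 2 3 1 9 8
Double every second digit counting from the check-digit position (so the 1st, 3rd, 5th, ... of the partial from the right).
  doubled (with −9 where >9): 1 1 6 5 1 2 7 4 2 7 → sum 36
  kept as-is: 0 0 5 0 5 1 5 3 9 → sum 28
Total = 36 + 28 = 64.
Check digit = (10 − (64 mod 10)) mod 10 = 6.

6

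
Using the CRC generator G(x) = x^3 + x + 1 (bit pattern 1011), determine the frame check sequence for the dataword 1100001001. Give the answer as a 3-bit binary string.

Append 3 zeros: 1100001001000. Divide by 1011 (XOR where the leading bit is 1):
  pos 0: 1100 XOR 1011 = 0111
  pos 1: 1110 XOR 1011 = 0101
  pos 2: 1010 XOR 1011 = 0001
  pos 5: 1100 XOR 1011 = 0111
  pos 6: 1111 XOR 1011 = 0100
  pos 7: 1000 XOR 1011 = 0011
  pos 9: 1100 XOR 1011 = 0111
Remainder (last 3 bits) = 111. This is the CRC / FCS.

111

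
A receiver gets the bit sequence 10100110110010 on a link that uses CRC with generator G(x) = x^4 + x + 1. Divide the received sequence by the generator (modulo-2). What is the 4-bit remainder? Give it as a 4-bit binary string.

1010

Modulo-2 division of 10100110110010 by 10011:
  pos 0: 10100 XOR 10011 = 00111
  pos 2: 11111 XOR 10011 = 01100
  pos 3: 11000 XOR 10011 = 01011
  pos 4: 10111 XOR 10011 = 00100
  pos 6: 10010 XOR 10011 = 00001
Remainder = 1010 (nonzero — an error is detected).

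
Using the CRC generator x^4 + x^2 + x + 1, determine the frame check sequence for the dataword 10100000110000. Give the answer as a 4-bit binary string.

Append 4 zeros: 101000001100000000. Divide by 10111 (XOR where the leading bit is 1):
  pos 0: 10100 XOR 10111 = 00011
  pos 3: 11000 XOR 10111 = 01111
  pos 4: 11111 XOR 10111 = 01000
  pos 5: 10001 XOR 10111 = 00110
  pos 7: 11000 XOR 10111 = 01111
  pos 8: 11110 XOR 10111 = 01001
  pos 9: 10010 XOR 10111 = 00101
  pos 11: 10100 XOR 10111 = 00011
Remainder (last 4 bits) = 1100. This is the CRC / FCS.

1100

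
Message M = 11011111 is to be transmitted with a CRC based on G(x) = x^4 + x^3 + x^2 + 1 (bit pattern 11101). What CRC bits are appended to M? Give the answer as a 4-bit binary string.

Append 4 zeros: 110111110000. Divide by 11101 (XOR where the leading bit is 1):
  pos 0: 11011 XOR 11101 = 00110
  pos 2: 11011 XOR 11101 = 00110
  pos 4: 11010 XOR 11101 = 00111
  pos 6: 11100 XOR 11101 = 00001
Remainder (last 4 bits) = 0010. This is the CRC / FCS.

0010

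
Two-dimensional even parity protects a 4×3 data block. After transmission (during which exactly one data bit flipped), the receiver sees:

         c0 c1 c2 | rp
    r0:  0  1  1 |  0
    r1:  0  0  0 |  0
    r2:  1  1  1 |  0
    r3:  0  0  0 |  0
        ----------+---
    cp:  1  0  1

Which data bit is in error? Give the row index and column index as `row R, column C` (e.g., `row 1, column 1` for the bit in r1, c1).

Recompute each row's even parity and compare to rp:
  r0: data parity 0, sent rp 0 → ok
  r1: data parity 0, sent rp 0 → ok
  r2: data parity 1, sent rp 0 → mismatch
  r3: data parity 0, sent rp 0 → ok
Recompute each column's even parity and compare to cp:
  c0: data parity 1, sent cp 1 → ok
  c1: data parity 0, sent cp 0 → ok
  c2: data parity 0, sent cp 1 → mismatch
Exactly one row (r2) and one column (c2) fail → the flipped bit is at their intersection.

row 2, column 2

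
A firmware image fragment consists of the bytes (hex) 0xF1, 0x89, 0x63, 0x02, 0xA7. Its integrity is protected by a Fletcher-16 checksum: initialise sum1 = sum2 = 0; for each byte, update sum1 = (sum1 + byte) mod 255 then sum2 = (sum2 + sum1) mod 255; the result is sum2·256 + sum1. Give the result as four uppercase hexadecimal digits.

Running sums (mod 255):
  after byte 0 (0xF1): sum1=241, sum2=241
  after byte 1 (0x89): sum1=123, sum2=109
  after byte 2 (0x63): sum1=222, sum2=76
  after byte 3 (0x02): sum1=224, sum2=45
  after byte 4 (0xA7): sum1=136, sum2=181
Checksum = sum2·256 + sum1 = 181·256 + 136 = 46472 = 0xB588.

B588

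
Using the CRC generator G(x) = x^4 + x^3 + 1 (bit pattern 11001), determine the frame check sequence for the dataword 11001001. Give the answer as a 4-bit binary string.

Append 4 zeros: 110010010000. Divide by 11001 (XOR where the leading bit is 1):
  pos 0: 11001 XOR 11001 = 00000
  pos 7: 10000 XOR 11001 = 01001
Remainder (last 4 bits) = 1001. This is the CRC / FCS.

1001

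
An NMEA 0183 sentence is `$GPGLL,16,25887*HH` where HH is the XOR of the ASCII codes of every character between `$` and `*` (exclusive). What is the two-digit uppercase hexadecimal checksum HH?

XOR the ASCII codes of the payload characters:
  'G' = 0x47 → acc = 0x47
  'P' = 0x50 → acc = 0x17
  'G' = 0x47 → acc = 0x50
  'L' = 0x4C → acc = 0x1C
  'L' = 0x4C → acc = 0x50
  ',' = 0x2C → acc = 0x7C
  '1' = 0x31 → acc = 0x4D
  '6' = 0x36 → acc = 0x7B
  ',' = 0x2C → acc = 0x57
  '2' = 0x32 → acc = 0x65
  '5' = 0x35 → acc = 0x50
  '8' = 0x38 → acc = 0x68
  '8' = 0x38 → acc = 0x50
  '7' = 0x37 → acc = 0x67
Checksum = 0x67.

67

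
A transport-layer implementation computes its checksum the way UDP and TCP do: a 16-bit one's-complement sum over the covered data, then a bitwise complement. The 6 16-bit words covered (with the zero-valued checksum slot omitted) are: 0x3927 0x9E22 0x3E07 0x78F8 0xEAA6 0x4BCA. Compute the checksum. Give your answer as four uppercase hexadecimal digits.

One's-complement addition (fold any carry out of bit 15 back into bit 0):
  0x3927 + 0x9E22 = 0x0D749
  0xD749 + 0x3E07 = 0x11550 → wrap carry → 0x1551
  0x1551 + 0x78F8 = 0x08E49
  0x8E49 + 0xEAA6 = 0x178EF → wrap carry → 0x78F0
  0x78F0 + 0x4BCA = 0x0C4BA
One's-complement sum = 0xC4BA.
Checksum = ~0xC4BA & 0xFFFF = 0x3B45.

3B45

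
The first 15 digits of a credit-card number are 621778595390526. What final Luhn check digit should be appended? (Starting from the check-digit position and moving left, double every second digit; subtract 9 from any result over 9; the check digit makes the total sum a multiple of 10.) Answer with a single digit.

4

Partial digits right→left: 6 2 5 0 9 3 5 9 5 8 7 7 1 2 6
Double every second digit counting from the check-digit position (so the 1st, 3rd, 5th, ... of the partial from the right).
  doubled (with −9 where >9): 3 1 9 1 1 5 2 3 → sum 25
  kept as-is: 2 0 3 9 8 7 2 → sum 31
Total = 25 + 31 = 56.
Check digit = (10 − (56 mod 10)) mod 10 = 4.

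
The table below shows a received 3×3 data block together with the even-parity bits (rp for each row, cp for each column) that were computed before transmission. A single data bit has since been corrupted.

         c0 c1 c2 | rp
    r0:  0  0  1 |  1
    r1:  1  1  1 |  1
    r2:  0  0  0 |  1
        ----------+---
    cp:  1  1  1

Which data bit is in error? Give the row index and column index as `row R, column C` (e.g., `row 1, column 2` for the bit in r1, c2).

row 2, column 2

Recompute each row's even parity and compare to rp:
  r0: data parity 1, sent rp 1 → ok
  r1: data parity 1, sent rp 1 → ok
  r2: data parity 0, sent rp 1 → mismatch
Recompute each column's even parity and compare to cp:
  c0: data parity 1, sent cp 1 → ok
  c1: data parity 1, sent cp 1 → ok
  c2: data parity 0, sent cp 1 → mismatch
Exactly one row (r2) and one column (c2) fail → the flipped bit is at their intersection.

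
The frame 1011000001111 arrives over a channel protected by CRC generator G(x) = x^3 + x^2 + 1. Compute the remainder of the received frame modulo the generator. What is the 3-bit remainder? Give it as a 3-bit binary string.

Modulo-2 division of 1011000001111 by 1101:
  pos 0: 1011 XOR 1101 = 0110
  pos 1: 1100 XOR 1101 = 0001
  pos 4: 1000 XOR 1101 = 0101
  pos 5: 1010 XOR 1101 = 0111
  pos 6: 1111 XOR 1101 = 0010
  pos 8: 1011 XOR 1101 = 0110
  pos 9: 1101 XOR 1101 = 0000
Remainder = 000 (zero — the frame passes the CRC check).

000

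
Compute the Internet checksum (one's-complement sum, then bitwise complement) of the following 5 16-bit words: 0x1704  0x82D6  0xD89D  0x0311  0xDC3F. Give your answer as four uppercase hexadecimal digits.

AE36

One's-complement addition (fold any carry out of bit 15 back into bit 0):
  0x1704 + 0x82D6 = 0x099DA
  0x99DA + 0xD89D = 0x17277 → wrap carry → 0x7278
  0x7278 + 0x0311 = 0x07589
  0x7589 + 0xDC3F = 0x151C8 → wrap carry → 0x51C9
One's-complement sum = 0x51C9.
Checksum = ~0x51C9 & 0xFFFF = 0xAE36.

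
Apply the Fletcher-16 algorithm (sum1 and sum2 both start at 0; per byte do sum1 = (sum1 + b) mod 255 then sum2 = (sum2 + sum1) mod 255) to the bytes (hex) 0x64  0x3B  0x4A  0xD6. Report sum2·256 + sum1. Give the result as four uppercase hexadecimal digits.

Running sums (mod 255):
  after byte 0 (0x64): sum1=100, sum2=100
  after byte 1 (0x3B): sum1=159, sum2=4
  after byte 2 (0x4A): sum1=233, sum2=237
  after byte 3 (0xD6): sum1=192, sum2=174
Checksum = sum2·256 + sum1 = 174·256 + 192 = 44736 = 0xAEC0.

AEC0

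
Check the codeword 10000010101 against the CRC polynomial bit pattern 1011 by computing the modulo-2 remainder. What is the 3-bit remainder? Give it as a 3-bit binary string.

000

Modulo-2 division of 10000010101 by 1011:
  pos 0: 1000 XOR 1011 = 0011
  pos 2: 1100 XOR 1011 = 0111
  pos 3: 1111 XOR 1011 = 0100
  pos 4: 1000 XOR 1011 = 0011
  pos 6: 1110 XOR 1011 = 0101
  pos 7: 1011 XOR 1011 = 0000
Remainder = 000 (zero — the frame passes the CRC check).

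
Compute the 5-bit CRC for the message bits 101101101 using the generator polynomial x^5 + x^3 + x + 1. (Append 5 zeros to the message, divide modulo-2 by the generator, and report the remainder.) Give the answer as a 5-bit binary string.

Append 5 zeros: 10110110100000. Divide by 101011 (XOR where the leading bit is 1):
  pos 0: 101101 XOR 101011 = 000110
  pos 3: 110101 XOR 101011 = 011110
  pos 4: 111100 XOR 101011 = 010111
  pos 5: 101110 XOR 101011 = 000101
  pos 8: 101000 XOR 101011 = 000011
Remainder (last 5 bits) = 00011. This is the CRC / FCS.

00011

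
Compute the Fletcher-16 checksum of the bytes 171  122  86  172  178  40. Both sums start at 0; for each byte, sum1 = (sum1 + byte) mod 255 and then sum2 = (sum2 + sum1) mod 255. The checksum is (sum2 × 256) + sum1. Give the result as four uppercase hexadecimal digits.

5704

Running sums (mod 255):
  after byte 0 (171): sum1=171, sum2=171
  after byte 1 (122): sum1=38, sum2=209
  after byte 2 (86): sum1=124, sum2=78
  after byte 3 (172): sum1=41, sum2=119
  after byte 4 (178): sum1=219, sum2=83
  after byte 5 (40): sum1=4, sum2=87
Checksum = sum2·256 + sum1 = 87·256 + 4 = 22276 = 0x5704.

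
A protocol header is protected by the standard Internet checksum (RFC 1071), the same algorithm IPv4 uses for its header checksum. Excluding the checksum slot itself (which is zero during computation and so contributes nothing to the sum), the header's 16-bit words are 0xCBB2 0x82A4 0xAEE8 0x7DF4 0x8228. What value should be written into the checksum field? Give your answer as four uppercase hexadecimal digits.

02A3

One's-complement addition (fold any carry out of bit 15 back into bit 0):
  0xCBB2 + 0x82A4 = 0x14E56 → wrap carry → 0x4E57
  0x4E57 + 0xAEE8 = 0x0FD3F
  0xFD3F + 0x7DF4 = 0x17B33 → wrap carry → 0x7B34
  0x7B34 + 0x8228 = 0x0FD5C
One's-complement sum = 0xFD5C.
Checksum = ~0xFD5C & 0xFFFF = 0x02A3.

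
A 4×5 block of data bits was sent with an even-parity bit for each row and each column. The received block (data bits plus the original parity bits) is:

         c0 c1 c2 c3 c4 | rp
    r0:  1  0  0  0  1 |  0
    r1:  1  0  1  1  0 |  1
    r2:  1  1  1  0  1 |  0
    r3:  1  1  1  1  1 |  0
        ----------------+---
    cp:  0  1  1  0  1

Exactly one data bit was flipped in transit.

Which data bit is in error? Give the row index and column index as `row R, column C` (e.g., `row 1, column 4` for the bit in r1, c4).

row 3, column 1

Recompute each row's even parity and compare to rp:
  r0: data parity 0, sent rp 0 → ok
  r1: data parity 1, sent rp 1 → ok
  r2: data parity 0, sent rp 0 → ok
  r3: data parity 1, sent rp 0 → mismatch
Recompute each column's even parity and compare to cp:
  c0: data parity 0, sent cp 0 → ok
  c1: data parity 0, sent cp 1 → mismatch
  c2: data parity 1, sent cp 1 → ok
  c3: data parity 0, sent cp 0 → ok
  c4: data parity 1, sent cp 1 → ok
Exactly one row (r3) and one column (c1) fail → the flipped bit is at their intersection.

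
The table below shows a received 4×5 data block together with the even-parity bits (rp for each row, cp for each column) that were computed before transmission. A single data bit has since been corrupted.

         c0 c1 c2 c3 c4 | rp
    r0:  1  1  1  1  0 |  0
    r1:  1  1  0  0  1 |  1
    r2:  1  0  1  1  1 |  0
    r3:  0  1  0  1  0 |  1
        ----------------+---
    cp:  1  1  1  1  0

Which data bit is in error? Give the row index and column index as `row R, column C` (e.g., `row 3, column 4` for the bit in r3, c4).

Recompute each row's even parity and compare to rp:
  r0: data parity 0, sent rp 0 → ok
  r1: data parity 1, sent rp 1 → ok
  r2: data parity 0, sent rp 0 → ok
  r3: data parity 0, sent rp 1 → mismatch
Recompute each column's even parity and compare to cp:
  c0: data parity 1, sent cp 1 → ok
  c1: data parity 1, sent cp 1 → ok
  c2: data parity 0, sent cp 1 → mismatch
  c3: data parity 1, sent cp 1 → ok
  c4: data parity 0, sent cp 0 → ok
Exactly one row (r3) and one column (c2) fail → the flipped bit is at their intersection.

row 3, column 2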